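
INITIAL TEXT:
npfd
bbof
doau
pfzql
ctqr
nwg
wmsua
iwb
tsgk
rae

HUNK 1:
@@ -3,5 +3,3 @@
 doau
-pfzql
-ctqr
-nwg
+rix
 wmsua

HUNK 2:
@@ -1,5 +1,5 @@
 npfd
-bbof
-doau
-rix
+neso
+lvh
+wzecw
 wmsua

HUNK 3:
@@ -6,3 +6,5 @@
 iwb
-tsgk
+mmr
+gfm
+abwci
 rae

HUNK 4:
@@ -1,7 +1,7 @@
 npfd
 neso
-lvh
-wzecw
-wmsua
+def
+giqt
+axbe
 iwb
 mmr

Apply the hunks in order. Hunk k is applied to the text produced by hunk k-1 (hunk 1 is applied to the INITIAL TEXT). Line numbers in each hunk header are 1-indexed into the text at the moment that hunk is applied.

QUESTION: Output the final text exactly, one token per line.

Answer: npfd
neso
def
giqt
axbe
iwb
mmr
gfm
abwci
rae

Derivation:
Hunk 1: at line 3 remove [pfzql,ctqr,nwg] add [rix] -> 8 lines: npfd bbof doau rix wmsua iwb tsgk rae
Hunk 2: at line 1 remove [bbof,doau,rix] add [neso,lvh,wzecw] -> 8 lines: npfd neso lvh wzecw wmsua iwb tsgk rae
Hunk 3: at line 6 remove [tsgk] add [mmr,gfm,abwci] -> 10 lines: npfd neso lvh wzecw wmsua iwb mmr gfm abwci rae
Hunk 4: at line 1 remove [lvh,wzecw,wmsua] add [def,giqt,axbe] -> 10 lines: npfd neso def giqt axbe iwb mmr gfm abwci rae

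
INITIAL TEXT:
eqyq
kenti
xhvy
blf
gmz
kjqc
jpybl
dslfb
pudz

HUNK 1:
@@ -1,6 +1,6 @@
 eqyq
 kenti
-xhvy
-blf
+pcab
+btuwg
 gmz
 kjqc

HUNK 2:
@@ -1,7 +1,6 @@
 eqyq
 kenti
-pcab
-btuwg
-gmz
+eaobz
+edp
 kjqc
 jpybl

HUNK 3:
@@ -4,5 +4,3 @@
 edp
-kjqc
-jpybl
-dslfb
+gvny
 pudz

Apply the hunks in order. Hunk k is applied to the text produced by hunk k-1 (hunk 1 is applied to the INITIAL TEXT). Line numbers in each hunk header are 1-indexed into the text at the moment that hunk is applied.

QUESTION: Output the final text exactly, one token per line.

Hunk 1: at line 1 remove [xhvy,blf] add [pcab,btuwg] -> 9 lines: eqyq kenti pcab btuwg gmz kjqc jpybl dslfb pudz
Hunk 2: at line 1 remove [pcab,btuwg,gmz] add [eaobz,edp] -> 8 lines: eqyq kenti eaobz edp kjqc jpybl dslfb pudz
Hunk 3: at line 4 remove [kjqc,jpybl,dslfb] add [gvny] -> 6 lines: eqyq kenti eaobz edp gvny pudz

Answer: eqyq
kenti
eaobz
edp
gvny
pudz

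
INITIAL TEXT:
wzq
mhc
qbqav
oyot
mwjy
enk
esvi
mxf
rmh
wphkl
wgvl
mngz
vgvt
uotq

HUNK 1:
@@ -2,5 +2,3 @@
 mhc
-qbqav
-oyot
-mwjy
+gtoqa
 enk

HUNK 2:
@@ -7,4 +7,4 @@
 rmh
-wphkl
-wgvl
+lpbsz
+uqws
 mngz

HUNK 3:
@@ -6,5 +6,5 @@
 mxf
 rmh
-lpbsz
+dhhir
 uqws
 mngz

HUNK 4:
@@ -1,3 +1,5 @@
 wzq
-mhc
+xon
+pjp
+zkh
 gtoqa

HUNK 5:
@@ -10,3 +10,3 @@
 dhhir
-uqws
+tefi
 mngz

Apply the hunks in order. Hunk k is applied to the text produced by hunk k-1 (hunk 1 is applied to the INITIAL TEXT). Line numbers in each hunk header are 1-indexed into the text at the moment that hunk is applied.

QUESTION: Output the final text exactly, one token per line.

Answer: wzq
xon
pjp
zkh
gtoqa
enk
esvi
mxf
rmh
dhhir
tefi
mngz
vgvt
uotq

Derivation:
Hunk 1: at line 2 remove [qbqav,oyot,mwjy] add [gtoqa] -> 12 lines: wzq mhc gtoqa enk esvi mxf rmh wphkl wgvl mngz vgvt uotq
Hunk 2: at line 7 remove [wphkl,wgvl] add [lpbsz,uqws] -> 12 lines: wzq mhc gtoqa enk esvi mxf rmh lpbsz uqws mngz vgvt uotq
Hunk 3: at line 6 remove [lpbsz] add [dhhir] -> 12 lines: wzq mhc gtoqa enk esvi mxf rmh dhhir uqws mngz vgvt uotq
Hunk 4: at line 1 remove [mhc] add [xon,pjp,zkh] -> 14 lines: wzq xon pjp zkh gtoqa enk esvi mxf rmh dhhir uqws mngz vgvt uotq
Hunk 5: at line 10 remove [uqws] add [tefi] -> 14 lines: wzq xon pjp zkh gtoqa enk esvi mxf rmh dhhir tefi mngz vgvt uotq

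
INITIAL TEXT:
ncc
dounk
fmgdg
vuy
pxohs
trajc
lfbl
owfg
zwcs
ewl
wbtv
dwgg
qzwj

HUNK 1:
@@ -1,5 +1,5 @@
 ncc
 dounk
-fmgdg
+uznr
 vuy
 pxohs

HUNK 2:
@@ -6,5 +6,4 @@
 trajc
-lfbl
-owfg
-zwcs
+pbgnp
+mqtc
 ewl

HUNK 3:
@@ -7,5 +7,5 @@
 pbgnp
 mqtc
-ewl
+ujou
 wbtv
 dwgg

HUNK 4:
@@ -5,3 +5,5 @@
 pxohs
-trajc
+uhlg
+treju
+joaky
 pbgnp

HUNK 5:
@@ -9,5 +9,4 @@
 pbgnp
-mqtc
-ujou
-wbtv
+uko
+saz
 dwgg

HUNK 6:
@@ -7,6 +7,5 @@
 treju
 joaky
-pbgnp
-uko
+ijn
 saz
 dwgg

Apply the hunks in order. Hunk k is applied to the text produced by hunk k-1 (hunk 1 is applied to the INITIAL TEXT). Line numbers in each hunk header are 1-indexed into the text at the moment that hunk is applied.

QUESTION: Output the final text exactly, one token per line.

Hunk 1: at line 1 remove [fmgdg] add [uznr] -> 13 lines: ncc dounk uznr vuy pxohs trajc lfbl owfg zwcs ewl wbtv dwgg qzwj
Hunk 2: at line 6 remove [lfbl,owfg,zwcs] add [pbgnp,mqtc] -> 12 lines: ncc dounk uznr vuy pxohs trajc pbgnp mqtc ewl wbtv dwgg qzwj
Hunk 3: at line 7 remove [ewl] add [ujou] -> 12 lines: ncc dounk uznr vuy pxohs trajc pbgnp mqtc ujou wbtv dwgg qzwj
Hunk 4: at line 5 remove [trajc] add [uhlg,treju,joaky] -> 14 lines: ncc dounk uznr vuy pxohs uhlg treju joaky pbgnp mqtc ujou wbtv dwgg qzwj
Hunk 5: at line 9 remove [mqtc,ujou,wbtv] add [uko,saz] -> 13 lines: ncc dounk uznr vuy pxohs uhlg treju joaky pbgnp uko saz dwgg qzwj
Hunk 6: at line 7 remove [pbgnp,uko] add [ijn] -> 12 lines: ncc dounk uznr vuy pxohs uhlg treju joaky ijn saz dwgg qzwj

Answer: ncc
dounk
uznr
vuy
pxohs
uhlg
treju
joaky
ijn
saz
dwgg
qzwj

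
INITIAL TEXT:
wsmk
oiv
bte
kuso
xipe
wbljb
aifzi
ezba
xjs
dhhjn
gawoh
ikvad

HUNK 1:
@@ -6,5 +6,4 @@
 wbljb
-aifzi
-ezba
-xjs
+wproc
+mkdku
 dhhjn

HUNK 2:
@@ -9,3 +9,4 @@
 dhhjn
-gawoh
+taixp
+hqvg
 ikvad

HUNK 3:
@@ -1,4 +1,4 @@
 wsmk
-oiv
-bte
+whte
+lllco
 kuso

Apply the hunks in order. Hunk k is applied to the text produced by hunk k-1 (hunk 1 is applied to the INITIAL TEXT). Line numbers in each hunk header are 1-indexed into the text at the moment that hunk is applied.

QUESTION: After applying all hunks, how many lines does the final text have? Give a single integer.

Answer: 12

Derivation:
Hunk 1: at line 6 remove [aifzi,ezba,xjs] add [wproc,mkdku] -> 11 lines: wsmk oiv bte kuso xipe wbljb wproc mkdku dhhjn gawoh ikvad
Hunk 2: at line 9 remove [gawoh] add [taixp,hqvg] -> 12 lines: wsmk oiv bte kuso xipe wbljb wproc mkdku dhhjn taixp hqvg ikvad
Hunk 3: at line 1 remove [oiv,bte] add [whte,lllco] -> 12 lines: wsmk whte lllco kuso xipe wbljb wproc mkdku dhhjn taixp hqvg ikvad
Final line count: 12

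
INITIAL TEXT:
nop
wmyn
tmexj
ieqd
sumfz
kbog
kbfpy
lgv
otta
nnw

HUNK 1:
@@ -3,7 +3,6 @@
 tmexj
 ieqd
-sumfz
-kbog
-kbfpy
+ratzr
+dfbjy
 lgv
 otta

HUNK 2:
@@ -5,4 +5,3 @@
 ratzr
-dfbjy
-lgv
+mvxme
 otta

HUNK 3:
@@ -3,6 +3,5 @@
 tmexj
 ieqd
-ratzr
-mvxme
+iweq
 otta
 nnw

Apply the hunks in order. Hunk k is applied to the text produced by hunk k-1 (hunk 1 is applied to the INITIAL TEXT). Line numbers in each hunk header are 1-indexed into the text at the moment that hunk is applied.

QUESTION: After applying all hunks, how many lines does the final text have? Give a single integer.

Hunk 1: at line 3 remove [sumfz,kbog,kbfpy] add [ratzr,dfbjy] -> 9 lines: nop wmyn tmexj ieqd ratzr dfbjy lgv otta nnw
Hunk 2: at line 5 remove [dfbjy,lgv] add [mvxme] -> 8 lines: nop wmyn tmexj ieqd ratzr mvxme otta nnw
Hunk 3: at line 3 remove [ratzr,mvxme] add [iweq] -> 7 lines: nop wmyn tmexj ieqd iweq otta nnw
Final line count: 7

Answer: 7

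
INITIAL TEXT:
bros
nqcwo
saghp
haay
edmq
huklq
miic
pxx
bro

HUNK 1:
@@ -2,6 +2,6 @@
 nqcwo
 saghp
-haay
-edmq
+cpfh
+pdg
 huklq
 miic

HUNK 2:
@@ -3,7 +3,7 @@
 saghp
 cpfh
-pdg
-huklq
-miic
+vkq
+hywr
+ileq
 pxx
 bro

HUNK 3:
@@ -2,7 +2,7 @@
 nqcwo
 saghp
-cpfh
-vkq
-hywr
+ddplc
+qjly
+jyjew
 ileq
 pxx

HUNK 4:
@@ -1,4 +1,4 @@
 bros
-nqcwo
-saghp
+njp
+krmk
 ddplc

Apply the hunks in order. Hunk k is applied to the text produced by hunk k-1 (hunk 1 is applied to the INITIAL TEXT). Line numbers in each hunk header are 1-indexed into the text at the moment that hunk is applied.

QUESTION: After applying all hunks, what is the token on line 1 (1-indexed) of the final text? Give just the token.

Hunk 1: at line 2 remove [haay,edmq] add [cpfh,pdg] -> 9 lines: bros nqcwo saghp cpfh pdg huklq miic pxx bro
Hunk 2: at line 3 remove [pdg,huklq,miic] add [vkq,hywr,ileq] -> 9 lines: bros nqcwo saghp cpfh vkq hywr ileq pxx bro
Hunk 3: at line 2 remove [cpfh,vkq,hywr] add [ddplc,qjly,jyjew] -> 9 lines: bros nqcwo saghp ddplc qjly jyjew ileq pxx bro
Hunk 4: at line 1 remove [nqcwo,saghp] add [njp,krmk] -> 9 lines: bros njp krmk ddplc qjly jyjew ileq pxx bro
Final line 1: bros

Answer: bros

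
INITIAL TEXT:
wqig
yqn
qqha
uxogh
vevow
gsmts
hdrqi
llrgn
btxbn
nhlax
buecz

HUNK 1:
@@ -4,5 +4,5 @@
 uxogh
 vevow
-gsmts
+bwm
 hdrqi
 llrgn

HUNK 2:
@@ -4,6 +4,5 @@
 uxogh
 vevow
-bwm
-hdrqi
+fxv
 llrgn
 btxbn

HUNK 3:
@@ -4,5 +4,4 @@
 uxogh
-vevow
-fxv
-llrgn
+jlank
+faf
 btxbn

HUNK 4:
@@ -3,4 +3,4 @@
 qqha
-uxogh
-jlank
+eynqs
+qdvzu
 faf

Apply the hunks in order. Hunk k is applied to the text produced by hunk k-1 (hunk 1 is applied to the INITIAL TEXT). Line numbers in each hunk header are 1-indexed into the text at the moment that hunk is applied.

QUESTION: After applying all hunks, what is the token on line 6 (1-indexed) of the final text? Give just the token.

Hunk 1: at line 4 remove [gsmts] add [bwm] -> 11 lines: wqig yqn qqha uxogh vevow bwm hdrqi llrgn btxbn nhlax buecz
Hunk 2: at line 4 remove [bwm,hdrqi] add [fxv] -> 10 lines: wqig yqn qqha uxogh vevow fxv llrgn btxbn nhlax buecz
Hunk 3: at line 4 remove [vevow,fxv,llrgn] add [jlank,faf] -> 9 lines: wqig yqn qqha uxogh jlank faf btxbn nhlax buecz
Hunk 4: at line 3 remove [uxogh,jlank] add [eynqs,qdvzu] -> 9 lines: wqig yqn qqha eynqs qdvzu faf btxbn nhlax buecz
Final line 6: faf

Answer: faf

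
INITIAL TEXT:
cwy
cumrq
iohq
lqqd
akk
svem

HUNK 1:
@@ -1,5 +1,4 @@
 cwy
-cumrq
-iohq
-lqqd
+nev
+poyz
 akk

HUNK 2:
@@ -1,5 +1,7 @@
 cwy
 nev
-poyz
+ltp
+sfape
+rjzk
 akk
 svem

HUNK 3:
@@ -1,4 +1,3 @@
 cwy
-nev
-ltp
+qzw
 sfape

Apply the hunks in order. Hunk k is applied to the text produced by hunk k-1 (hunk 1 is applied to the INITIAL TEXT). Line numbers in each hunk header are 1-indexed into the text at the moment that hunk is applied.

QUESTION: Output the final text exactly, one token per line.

Answer: cwy
qzw
sfape
rjzk
akk
svem

Derivation:
Hunk 1: at line 1 remove [cumrq,iohq,lqqd] add [nev,poyz] -> 5 lines: cwy nev poyz akk svem
Hunk 2: at line 1 remove [poyz] add [ltp,sfape,rjzk] -> 7 lines: cwy nev ltp sfape rjzk akk svem
Hunk 3: at line 1 remove [nev,ltp] add [qzw] -> 6 lines: cwy qzw sfape rjzk akk svem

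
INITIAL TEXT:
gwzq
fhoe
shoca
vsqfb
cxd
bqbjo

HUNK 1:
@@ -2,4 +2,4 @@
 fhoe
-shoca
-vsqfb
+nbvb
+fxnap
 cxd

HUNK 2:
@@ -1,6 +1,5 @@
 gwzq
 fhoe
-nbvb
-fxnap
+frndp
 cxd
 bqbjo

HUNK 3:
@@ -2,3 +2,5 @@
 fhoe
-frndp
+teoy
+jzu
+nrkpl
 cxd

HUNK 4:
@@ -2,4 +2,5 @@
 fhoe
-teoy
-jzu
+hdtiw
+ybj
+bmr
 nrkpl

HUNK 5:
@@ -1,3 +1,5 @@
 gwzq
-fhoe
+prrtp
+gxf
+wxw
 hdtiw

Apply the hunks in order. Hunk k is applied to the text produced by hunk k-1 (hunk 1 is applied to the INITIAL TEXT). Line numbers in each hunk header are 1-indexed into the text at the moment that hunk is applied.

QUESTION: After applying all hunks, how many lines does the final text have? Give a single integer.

Hunk 1: at line 2 remove [shoca,vsqfb] add [nbvb,fxnap] -> 6 lines: gwzq fhoe nbvb fxnap cxd bqbjo
Hunk 2: at line 1 remove [nbvb,fxnap] add [frndp] -> 5 lines: gwzq fhoe frndp cxd bqbjo
Hunk 3: at line 2 remove [frndp] add [teoy,jzu,nrkpl] -> 7 lines: gwzq fhoe teoy jzu nrkpl cxd bqbjo
Hunk 4: at line 2 remove [teoy,jzu] add [hdtiw,ybj,bmr] -> 8 lines: gwzq fhoe hdtiw ybj bmr nrkpl cxd bqbjo
Hunk 5: at line 1 remove [fhoe] add [prrtp,gxf,wxw] -> 10 lines: gwzq prrtp gxf wxw hdtiw ybj bmr nrkpl cxd bqbjo
Final line count: 10

Answer: 10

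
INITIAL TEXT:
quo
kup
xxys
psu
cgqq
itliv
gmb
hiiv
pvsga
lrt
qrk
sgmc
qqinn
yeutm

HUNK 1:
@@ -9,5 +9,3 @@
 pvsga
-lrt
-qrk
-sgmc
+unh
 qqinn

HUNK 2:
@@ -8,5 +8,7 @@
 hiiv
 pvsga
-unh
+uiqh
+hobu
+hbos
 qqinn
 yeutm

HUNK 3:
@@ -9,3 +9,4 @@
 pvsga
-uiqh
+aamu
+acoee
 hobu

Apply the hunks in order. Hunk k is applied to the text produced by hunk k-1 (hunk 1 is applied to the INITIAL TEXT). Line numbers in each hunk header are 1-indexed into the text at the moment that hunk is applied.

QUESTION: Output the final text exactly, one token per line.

Answer: quo
kup
xxys
psu
cgqq
itliv
gmb
hiiv
pvsga
aamu
acoee
hobu
hbos
qqinn
yeutm

Derivation:
Hunk 1: at line 9 remove [lrt,qrk,sgmc] add [unh] -> 12 lines: quo kup xxys psu cgqq itliv gmb hiiv pvsga unh qqinn yeutm
Hunk 2: at line 8 remove [unh] add [uiqh,hobu,hbos] -> 14 lines: quo kup xxys psu cgqq itliv gmb hiiv pvsga uiqh hobu hbos qqinn yeutm
Hunk 3: at line 9 remove [uiqh] add [aamu,acoee] -> 15 lines: quo kup xxys psu cgqq itliv gmb hiiv pvsga aamu acoee hobu hbos qqinn yeutm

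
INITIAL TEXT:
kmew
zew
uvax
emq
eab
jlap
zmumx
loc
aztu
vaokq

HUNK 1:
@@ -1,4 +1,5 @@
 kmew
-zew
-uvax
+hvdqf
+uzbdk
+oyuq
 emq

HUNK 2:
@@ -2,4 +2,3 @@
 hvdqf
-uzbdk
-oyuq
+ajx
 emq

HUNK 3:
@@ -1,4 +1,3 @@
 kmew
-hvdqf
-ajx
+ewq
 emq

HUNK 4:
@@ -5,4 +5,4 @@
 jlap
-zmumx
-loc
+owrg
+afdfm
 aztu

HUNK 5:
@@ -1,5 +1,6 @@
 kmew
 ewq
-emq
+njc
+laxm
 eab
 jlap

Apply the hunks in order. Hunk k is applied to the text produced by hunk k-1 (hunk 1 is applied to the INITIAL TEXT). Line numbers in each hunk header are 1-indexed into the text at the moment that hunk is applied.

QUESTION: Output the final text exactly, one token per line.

Hunk 1: at line 1 remove [zew,uvax] add [hvdqf,uzbdk,oyuq] -> 11 lines: kmew hvdqf uzbdk oyuq emq eab jlap zmumx loc aztu vaokq
Hunk 2: at line 2 remove [uzbdk,oyuq] add [ajx] -> 10 lines: kmew hvdqf ajx emq eab jlap zmumx loc aztu vaokq
Hunk 3: at line 1 remove [hvdqf,ajx] add [ewq] -> 9 lines: kmew ewq emq eab jlap zmumx loc aztu vaokq
Hunk 4: at line 5 remove [zmumx,loc] add [owrg,afdfm] -> 9 lines: kmew ewq emq eab jlap owrg afdfm aztu vaokq
Hunk 5: at line 1 remove [emq] add [njc,laxm] -> 10 lines: kmew ewq njc laxm eab jlap owrg afdfm aztu vaokq

Answer: kmew
ewq
njc
laxm
eab
jlap
owrg
afdfm
aztu
vaokq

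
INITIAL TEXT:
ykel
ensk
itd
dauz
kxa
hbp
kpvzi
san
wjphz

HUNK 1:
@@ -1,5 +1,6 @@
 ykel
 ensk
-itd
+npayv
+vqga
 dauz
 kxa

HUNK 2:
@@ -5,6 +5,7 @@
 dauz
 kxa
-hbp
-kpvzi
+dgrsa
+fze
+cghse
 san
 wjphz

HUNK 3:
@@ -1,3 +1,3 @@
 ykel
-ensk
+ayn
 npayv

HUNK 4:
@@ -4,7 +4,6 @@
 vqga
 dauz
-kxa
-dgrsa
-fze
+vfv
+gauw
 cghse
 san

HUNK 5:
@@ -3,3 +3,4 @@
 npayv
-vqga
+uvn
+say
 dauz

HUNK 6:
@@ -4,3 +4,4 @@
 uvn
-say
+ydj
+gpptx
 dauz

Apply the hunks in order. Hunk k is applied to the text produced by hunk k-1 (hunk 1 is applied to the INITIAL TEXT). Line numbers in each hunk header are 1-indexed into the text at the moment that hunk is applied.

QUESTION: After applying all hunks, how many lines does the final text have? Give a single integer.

Hunk 1: at line 1 remove [itd] add [npayv,vqga] -> 10 lines: ykel ensk npayv vqga dauz kxa hbp kpvzi san wjphz
Hunk 2: at line 5 remove [hbp,kpvzi] add [dgrsa,fze,cghse] -> 11 lines: ykel ensk npayv vqga dauz kxa dgrsa fze cghse san wjphz
Hunk 3: at line 1 remove [ensk] add [ayn] -> 11 lines: ykel ayn npayv vqga dauz kxa dgrsa fze cghse san wjphz
Hunk 4: at line 4 remove [kxa,dgrsa,fze] add [vfv,gauw] -> 10 lines: ykel ayn npayv vqga dauz vfv gauw cghse san wjphz
Hunk 5: at line 3 remove [vqga] add [uvn,say] -> 11 lines: ykel ayn npayv uvn say dauz vfv gauw cghse san wjphz
Hunk 6: at line 4 remove [say] add [ydj,gpptx] -> 12 lines: ykel ayn npayv uvn ydj gpptx dauz vfv gauw cghse san wjphz
Final line count: 12

Answer: 12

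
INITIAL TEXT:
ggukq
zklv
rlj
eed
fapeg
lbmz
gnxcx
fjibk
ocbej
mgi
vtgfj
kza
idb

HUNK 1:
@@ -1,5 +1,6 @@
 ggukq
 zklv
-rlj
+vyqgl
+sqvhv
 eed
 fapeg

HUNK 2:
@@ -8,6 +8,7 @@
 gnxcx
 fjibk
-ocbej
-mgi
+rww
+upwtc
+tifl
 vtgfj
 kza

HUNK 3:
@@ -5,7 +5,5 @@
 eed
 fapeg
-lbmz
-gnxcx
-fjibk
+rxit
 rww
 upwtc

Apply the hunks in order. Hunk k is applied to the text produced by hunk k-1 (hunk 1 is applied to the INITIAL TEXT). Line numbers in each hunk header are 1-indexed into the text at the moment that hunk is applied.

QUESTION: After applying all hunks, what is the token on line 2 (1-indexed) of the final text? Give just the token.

Answer: zklv

Derivation:
Hunk 1: at line 1 remove [rlj] add [vyqgl,sqvhv] -> 14 lines: ggukq zklv vyqgl sqvhv eed fapeg lbmz gnxcx fjibk ocbej mgi vtgfj kza idb
Hunk 2: at line 8 remove [ocbej,mgi] add [rww,upwtc,tifl] -> 15 lines: ggukq zklv vyqgl sqvhv eed fapeg lbmz gnxcx fjibk rww upwtc tifl vtgfj kza idb
Hunk 3: at line 5 remove [lbmz,gnxcx,fjibk] add [rxit] -> 13 lines: ggukq zklv vyqgl sqvhv eed fapeg rxit rww upwtc tifl vtgfj kza idb
Final line 2: zklv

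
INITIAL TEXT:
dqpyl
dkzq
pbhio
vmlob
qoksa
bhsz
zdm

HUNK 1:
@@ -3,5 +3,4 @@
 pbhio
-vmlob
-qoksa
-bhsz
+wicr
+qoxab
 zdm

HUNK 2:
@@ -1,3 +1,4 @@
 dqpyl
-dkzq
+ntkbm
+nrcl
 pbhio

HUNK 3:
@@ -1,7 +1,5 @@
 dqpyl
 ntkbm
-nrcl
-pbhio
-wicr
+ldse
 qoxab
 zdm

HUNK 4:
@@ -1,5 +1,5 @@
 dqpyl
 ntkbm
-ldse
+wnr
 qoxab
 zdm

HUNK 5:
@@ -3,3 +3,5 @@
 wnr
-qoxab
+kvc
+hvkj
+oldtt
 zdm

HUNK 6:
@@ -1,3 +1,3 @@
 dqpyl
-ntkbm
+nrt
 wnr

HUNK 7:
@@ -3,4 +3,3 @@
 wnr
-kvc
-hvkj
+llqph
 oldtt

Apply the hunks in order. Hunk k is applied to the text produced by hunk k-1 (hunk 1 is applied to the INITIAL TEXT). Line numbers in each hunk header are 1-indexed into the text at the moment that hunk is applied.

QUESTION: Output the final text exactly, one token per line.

Hunk 1: at line 3 remove [vmlob,qoksa,bhsz] add [wicr,qoxab] -> 6 lines: dqpyl dkzq pbhio wicr qoxab zdm
Hunk 2: at line 1 remove [dkzq] add [ntkbm,nrcl] -> 7 lines: dqpyl ntkbm nrcl pbhio wicr qoxab zdm
Hunk 3: at line 1 remove [nrcl,pbhio,wicr] add [ldse] -> 5 lines: dqpyl ntkbm ldse qoxab zdm
Hunk 4: at line 1 remove [ldse] add [wnr] -> 5 lines: dqpyl ntkbm wnr qoxab zdm
Hunk 5: at line 3 remove [qoxab] add [kvc,hvkj,oldtt] -> 7 lines: dqpyl ntkbm wnr kvc hvkj oldtt zdm
Hunk 6: at line 1 remove [ntkbm] add [nrt] -> 7 lines: dqpyl nrt wnr kvc hvkj oldtt zdm
Hunk 7: at line 3 remove [kvc,hvkj] add [llqph] -> 6 lines: dqpyl nrt wnr llqph oldtt zdm

Answer: dqpyl
nrt
wnr
llqph
oldtt
zdm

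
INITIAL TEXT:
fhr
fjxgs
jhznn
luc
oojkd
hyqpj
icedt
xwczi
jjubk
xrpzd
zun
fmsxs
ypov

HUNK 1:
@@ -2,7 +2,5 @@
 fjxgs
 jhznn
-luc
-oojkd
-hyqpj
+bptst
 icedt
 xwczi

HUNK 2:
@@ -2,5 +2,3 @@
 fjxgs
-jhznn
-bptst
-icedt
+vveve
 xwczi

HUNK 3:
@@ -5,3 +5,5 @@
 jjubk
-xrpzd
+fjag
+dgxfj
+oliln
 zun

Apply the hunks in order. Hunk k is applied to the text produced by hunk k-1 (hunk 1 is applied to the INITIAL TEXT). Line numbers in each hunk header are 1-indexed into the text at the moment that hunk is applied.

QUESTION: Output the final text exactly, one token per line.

Hunk 1: at line 2 remove [luc,oojkd,hyqpj] add [bptst] -> 11 lines: fhr fjxgs jhznn bptst icedt xwczi jjubk xrpzd zun fmsxs ypov
Hunk 2: at line 2 remove [jhznn,bptst,icedt] add [vveve] -> 9 lines: fhr fjxgs vveve xwczi jjubk xrpzd zun fmsxs ypov
Hunk 3: at line 5 remove [xrpzd] add [fjag,dgxfj,oliln] -> 11 lines: fhr fjxgs vveve xwczi jjubk fjag dgxfj oliln zun fmsxs ypov

Answer: fhr
fjxgs
vveve
xwczi
jjubk
fjag
dgxfj
oliln
zun
fmsxs
ypov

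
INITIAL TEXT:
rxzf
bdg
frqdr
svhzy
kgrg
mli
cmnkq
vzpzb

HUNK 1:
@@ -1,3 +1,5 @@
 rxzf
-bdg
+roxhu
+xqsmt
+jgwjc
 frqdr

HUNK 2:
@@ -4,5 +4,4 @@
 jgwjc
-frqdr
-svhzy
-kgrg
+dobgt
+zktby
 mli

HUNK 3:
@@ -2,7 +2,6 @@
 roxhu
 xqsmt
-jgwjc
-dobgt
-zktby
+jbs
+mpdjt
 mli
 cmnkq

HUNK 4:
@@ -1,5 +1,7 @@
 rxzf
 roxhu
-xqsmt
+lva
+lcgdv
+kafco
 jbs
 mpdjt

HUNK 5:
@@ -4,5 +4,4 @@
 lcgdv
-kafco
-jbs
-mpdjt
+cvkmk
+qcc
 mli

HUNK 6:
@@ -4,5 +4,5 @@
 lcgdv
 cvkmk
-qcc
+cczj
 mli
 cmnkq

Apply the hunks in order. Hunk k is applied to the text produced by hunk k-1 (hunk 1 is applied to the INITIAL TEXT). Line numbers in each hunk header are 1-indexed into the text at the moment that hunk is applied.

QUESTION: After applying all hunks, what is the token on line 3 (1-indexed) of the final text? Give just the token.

Answer: lva

Derivation:
Hunk 1: at line 1 remove [bdg] add [roxhu,xqsmt,jgwjc] -> 10 lines: rxzf roxhu xqsmt jgwjc frqdr svhzy kgrg mli cmnkq vzpzb
Hunk 2: at line 4 remove [frqdr,svhzy,kgrg] add [dobgt,zktby] -> 9 lines: rxzf roxhu xqsmt jgwjc dobgt zktby mli cmnkq vzpzb
Hunk 3: at line 2 remove [jgwjc,dobgt,zktby] add [jbs,mpdjt] -> 8 lines: rxzf roxhu xqsmt jbs mpdjt mli cmnkq vzpzb
Hunk 4: at line 1 remove [xqsmt] add [lva,lcgdv,kafco] -> 10 lines: rxzf roxhu lva lcgdv kafco jbs mpdjt mli cmnkq vzpzb
Hunk 5: at line 4 remove [kafco,jbs,mpdjt] add [cvkmk,qcc] -> 9 lines: rxzf roxhu lva lcgdv cvkmk qcc mli cmnkq vzpzb
Hunk 6: at line 4 remove [qcc] add [cczj] -> 9 lines: rxzf roxhu lva lcgdv cvkmk cczj mli cmnkq vzpzb
Final line 3: lva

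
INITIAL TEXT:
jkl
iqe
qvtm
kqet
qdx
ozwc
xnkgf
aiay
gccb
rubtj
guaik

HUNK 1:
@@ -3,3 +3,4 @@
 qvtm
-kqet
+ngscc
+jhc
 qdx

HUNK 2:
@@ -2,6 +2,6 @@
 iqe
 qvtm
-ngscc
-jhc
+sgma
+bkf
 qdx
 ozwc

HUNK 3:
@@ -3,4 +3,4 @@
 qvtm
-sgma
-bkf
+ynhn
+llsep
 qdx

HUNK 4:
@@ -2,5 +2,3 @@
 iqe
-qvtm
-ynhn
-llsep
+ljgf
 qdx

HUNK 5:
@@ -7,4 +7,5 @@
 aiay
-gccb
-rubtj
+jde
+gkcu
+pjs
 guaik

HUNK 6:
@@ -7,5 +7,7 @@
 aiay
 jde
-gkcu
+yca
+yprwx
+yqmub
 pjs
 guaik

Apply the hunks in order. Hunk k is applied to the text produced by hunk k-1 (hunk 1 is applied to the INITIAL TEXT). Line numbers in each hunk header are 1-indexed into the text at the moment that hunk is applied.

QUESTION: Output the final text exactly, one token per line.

Hunk 1: at line 3 remove [kqet] add [ngscc,jhc] -> 12 lines: jkl iqe qvtm ngscc jhc qdx ozwc xnkgf aiay gccb rubtj guaik
Hunk 2: at line 2 remove [ngscc,jhc] add [sgma,bkf] -> 12 lines: jkl iqe qvtm sgma bkf qdx ozwc xnkgf aiay gccb rubtj guaik
Hunk 3: at line 3 remove [sgma,bkf] add [ynhn,llsep] -> 12 lines: jkl iqe qvtm ynhn llsep qdx ozwc xnkgf aiay gccb rubtj guaik
Hunk 4: at line 2 remove [qvtm,ynhn,llsep] add [ljgf] -> 10 lines: jkl iqe ljgf qdx ozwc xnkgf aiay gccb rubtj guaik
Hunk 5: at line 7 remove [gccb,rubtj] add [jde,gkcu,pjs] -> 11 lines: jkl iqe ljgf qdx ozwc xnkgf aiay jde gkcu pjs guaik
Hunk 6: at line 7 remove [gkcu] add [yca,yprwx,yqmub] -> 13 lines: jkl iqe ljgf qdx ozwc xnkgf aiay jde yca yprwx yqmub pjs guaik

Answer: jkl
iqe
ljgf
qdx
ozwc
xnkgf
aiay
jde
yca
yprwx
yqmub
pjs
guaik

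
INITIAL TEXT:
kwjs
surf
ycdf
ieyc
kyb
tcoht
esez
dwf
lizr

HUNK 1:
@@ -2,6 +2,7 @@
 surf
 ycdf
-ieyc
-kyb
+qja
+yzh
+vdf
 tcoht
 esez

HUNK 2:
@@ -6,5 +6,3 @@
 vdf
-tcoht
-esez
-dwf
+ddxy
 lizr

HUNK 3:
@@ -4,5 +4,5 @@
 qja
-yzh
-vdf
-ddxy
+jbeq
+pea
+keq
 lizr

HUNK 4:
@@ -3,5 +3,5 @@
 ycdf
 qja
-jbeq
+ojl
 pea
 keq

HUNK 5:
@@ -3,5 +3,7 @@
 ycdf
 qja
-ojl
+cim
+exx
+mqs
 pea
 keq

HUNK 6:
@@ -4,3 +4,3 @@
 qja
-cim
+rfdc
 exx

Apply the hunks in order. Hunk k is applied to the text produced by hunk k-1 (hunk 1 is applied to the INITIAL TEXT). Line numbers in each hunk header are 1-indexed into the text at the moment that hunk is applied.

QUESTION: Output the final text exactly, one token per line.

Hunk 1: at line 2 remove [ieyc,kyb] add [qja,yzh,vdf] -> 10 lines: kwjs surf ycdf qja yzh vdf tcoht esez dwf lizr
Hunk 2: at line 6 remove [tcoht,esez,dwf] add [ddxy] -> 8 lines: kwjs surf ycdf qja yzh vdf ddxy lizr
Hunk 3: at line 4 remove [yzh,vdf,ddxy] add [jbeq,pea,keq] -> 8 lines: kwjs surf ycdf qja jbeq pea keq lizr
Hunk 4: at line 3 remove [jbeq] add [ojl] -> 8 lines: kwjs surf ycdf qja ojl pea keq lizr
Hunk 5: at line 3 remove [ojl] add [cim,exx,mqs] -> 10 lines: kwjs surf ycdf qja cim exx mqs pea keq lizr
Hunk 6: at line 4 remove [cim] add [rfdc] -> 10 lines: kwjs surf ycdf qja rfdc exx mqs pea keq lizr

Answer: kwjs
surf
ycdf
qja
rfdc
exx
mqs
pea
keq
lizr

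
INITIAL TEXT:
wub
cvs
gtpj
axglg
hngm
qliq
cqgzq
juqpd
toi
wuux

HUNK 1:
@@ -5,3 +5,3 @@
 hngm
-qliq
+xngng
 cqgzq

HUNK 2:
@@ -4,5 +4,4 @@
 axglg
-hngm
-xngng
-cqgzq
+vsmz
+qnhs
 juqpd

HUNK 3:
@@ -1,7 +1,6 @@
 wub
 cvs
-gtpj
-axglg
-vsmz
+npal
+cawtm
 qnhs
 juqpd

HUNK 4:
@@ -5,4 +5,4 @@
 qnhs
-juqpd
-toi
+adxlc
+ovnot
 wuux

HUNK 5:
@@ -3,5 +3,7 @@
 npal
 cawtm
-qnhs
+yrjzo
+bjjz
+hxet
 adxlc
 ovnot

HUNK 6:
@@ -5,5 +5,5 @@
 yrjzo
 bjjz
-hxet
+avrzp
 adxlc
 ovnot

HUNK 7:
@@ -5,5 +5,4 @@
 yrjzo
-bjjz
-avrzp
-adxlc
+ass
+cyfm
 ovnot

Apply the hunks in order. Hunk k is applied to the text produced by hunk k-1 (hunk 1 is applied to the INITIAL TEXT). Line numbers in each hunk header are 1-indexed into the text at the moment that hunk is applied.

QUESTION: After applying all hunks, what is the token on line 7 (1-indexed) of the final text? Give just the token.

Answer: cyfm

Derivation:
Hunk 1: at line 5 remove [qliq] add [xngng] -> 10 lines: wub cvs gtpj axglg hngm xngng cqgzq juqpd toi wuux
Hunk 2: at line 4 remove [hngm,xngng,cqgzq] add [vsmz,qnhs] -> 9 lines: wub cvs gtpj axglg vsmz qnhs juqpd toi wuux
Hunk 3: at line 1 remove [gtpj,axglg,vsmz] add [npal,cawtm] -> 8 lines: wub cvs npal cawtm qnhs juqpd toi wuux
Hunk 4: at line 5 remove [juqpd,toi] add [adxlc,ovnot] -> 8 lines: wub cvs npal cawtm qnhs adxlc ovnot wuux
Hunk 5: at line 3 remove [qnhs] add [yrjzo,bjjz,hxet] -> 10 lines: wub cvs npal cawtm yrjzo bjjz hxet adxlc ovnot wuux
Hunk 6: at line 5 remove [hxet] add [avrzp] -> 10 lines: wub cvs npal cawtm yrjzo bjjz avrzp adxlc ovnot wuux
Hunk 7: at line 5 remove [bjjz,avrzp,adxlc] add [ass,cyfm] -> 9 lines: wub cvs npal cawtm yrjzo ass cyfm ovnot wuux
Final line 7: cyfm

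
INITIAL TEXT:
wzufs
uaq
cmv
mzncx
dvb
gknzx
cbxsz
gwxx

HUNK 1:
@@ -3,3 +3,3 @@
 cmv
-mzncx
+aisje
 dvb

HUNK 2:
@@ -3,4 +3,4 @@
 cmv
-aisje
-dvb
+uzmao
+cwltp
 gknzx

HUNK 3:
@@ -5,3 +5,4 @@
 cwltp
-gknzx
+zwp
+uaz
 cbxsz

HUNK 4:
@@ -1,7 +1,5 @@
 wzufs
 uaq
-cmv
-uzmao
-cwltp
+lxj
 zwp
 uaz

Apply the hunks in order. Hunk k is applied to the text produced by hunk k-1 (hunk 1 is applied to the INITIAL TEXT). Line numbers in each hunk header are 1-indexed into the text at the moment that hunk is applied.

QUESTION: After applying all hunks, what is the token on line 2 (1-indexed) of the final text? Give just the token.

Hunk 1: at line 3 remove [mzncx] add [aisje] -> 8 lines: wzufs uaq cmv aisje dvb gknzx cbxsz gwxx
Hunk 2: at line 3 remove [aisje,dvb] add [uzmao,cwltp] -> 8 lines: wzufs uaq cmv uzmao cwltp gknzx cbxsz gwxx
Hunk 3: at line 5 remove [gknzx] add [zwp,uaz] -> 9 lines: wzufs uaq cmv uzmao cwltp zwp uaz cbxsz gwxx
Hunk 4: at line 1 remove [cmv,uzmao,cwltp] add [lxj] -> 7 lines: wzufs uaq lxj zwp uaz cbxsz gwxx
Final line 2: uaq

Answer: uaq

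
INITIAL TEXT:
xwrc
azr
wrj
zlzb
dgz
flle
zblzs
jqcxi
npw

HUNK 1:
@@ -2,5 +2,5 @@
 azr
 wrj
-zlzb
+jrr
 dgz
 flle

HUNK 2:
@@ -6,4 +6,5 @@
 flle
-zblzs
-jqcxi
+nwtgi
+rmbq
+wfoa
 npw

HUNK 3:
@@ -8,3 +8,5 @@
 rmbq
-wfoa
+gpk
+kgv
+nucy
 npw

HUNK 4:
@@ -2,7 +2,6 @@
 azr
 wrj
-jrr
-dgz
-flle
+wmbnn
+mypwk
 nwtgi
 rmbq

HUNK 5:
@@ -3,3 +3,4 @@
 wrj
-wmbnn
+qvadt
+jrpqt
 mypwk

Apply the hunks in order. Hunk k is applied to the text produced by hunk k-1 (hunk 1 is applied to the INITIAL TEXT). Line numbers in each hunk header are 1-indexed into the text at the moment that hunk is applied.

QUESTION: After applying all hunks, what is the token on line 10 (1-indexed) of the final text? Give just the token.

Answer: kgv

Derivation:
Hunk 1: at line 2 remove [zlzb] add [jrr] -> 9 lines: xwrc azr wrj jrr dgz flle zblzs jqcxi npw
Hunk 2: at line 6 remove [zblzs,jqcxi] add [nwtgi,rmbq,wfoa] -> 10 lines: xwrc azr wrj jrr dgz flle nwtgi rmbq wfoa npw
Hunk 3: at line 8 remove [wfoa] add [gpk,kgv,nucy] -> 12 lines: xwrc azr wrj jrr dgz flle nwtgi rmbq gpk kgv nucy npw
Hunk 4: at line 2 remove [jrr,dgz,flle] add [wmbnn,mypwk] -> 11 lines: xwrc azr wrj wmbnn mypwk nwtgi rmbq gpk kgv nucy npw
Hunk 5: at line 3 remove [wmbnn] add [qvadt,jrpqt] -> 12 lines: xwrc azr wrj qvadt jrpqt mypwk nwtgi rmbq gpk kgv nucy npw
Final line 10: kgv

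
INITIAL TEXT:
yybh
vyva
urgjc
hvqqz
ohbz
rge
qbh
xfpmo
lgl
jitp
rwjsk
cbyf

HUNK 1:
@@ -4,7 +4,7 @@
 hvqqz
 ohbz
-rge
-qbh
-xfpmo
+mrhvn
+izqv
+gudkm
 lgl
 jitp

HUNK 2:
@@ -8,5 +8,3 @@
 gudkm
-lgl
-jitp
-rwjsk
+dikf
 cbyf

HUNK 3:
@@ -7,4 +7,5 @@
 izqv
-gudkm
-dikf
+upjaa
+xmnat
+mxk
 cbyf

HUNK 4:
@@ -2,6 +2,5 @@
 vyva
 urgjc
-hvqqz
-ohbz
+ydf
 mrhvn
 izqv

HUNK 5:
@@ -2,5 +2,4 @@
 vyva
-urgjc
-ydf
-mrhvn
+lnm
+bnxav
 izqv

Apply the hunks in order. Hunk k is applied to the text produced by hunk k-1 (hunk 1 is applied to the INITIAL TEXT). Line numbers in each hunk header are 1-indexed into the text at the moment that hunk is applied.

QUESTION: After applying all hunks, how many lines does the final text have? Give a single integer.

Answer: 9

Derivation:
Hunk 1: at line 4 remove [rge,qbh,xfpmo] add [mrhvn,izqv,gudkm] -> 12 lines: yybh vyva urgjc hvqqz ohbz mrhvn izqv gudkm lgl jitp rwjsk cbyf
Hunk 2: at line 8 remove [lgl,jitp,rwjsk] add [dikf] -> 10 lines: yybh vyva urgjc hvqqz ohbz mrhvn izqv gudkm dikf cbyf
Hunk 3: at line 7 remove [gudkm,dikf] add [upjaa,xmnat,mxk] -> 11 lines: yybh vyva urgjc hvqqz ohbz mrhvn izqv upjaa xmnat mxk cbyf
Hunk 4: at line 2 remove [hvqqz,ohbz] add [ydf] -> 10 lines: yybh vyva urgjc ydf mrhvn izqv upjaa xmnat mxk cbyf
Hunk 5: at line 2 remove [urgjc,ydf,mrhvn] add [lnm,bnxav] -> 9 lines: yybh vyva lnm bnxav izqv upjaa xmnat mxk cbyf
Final line count: 9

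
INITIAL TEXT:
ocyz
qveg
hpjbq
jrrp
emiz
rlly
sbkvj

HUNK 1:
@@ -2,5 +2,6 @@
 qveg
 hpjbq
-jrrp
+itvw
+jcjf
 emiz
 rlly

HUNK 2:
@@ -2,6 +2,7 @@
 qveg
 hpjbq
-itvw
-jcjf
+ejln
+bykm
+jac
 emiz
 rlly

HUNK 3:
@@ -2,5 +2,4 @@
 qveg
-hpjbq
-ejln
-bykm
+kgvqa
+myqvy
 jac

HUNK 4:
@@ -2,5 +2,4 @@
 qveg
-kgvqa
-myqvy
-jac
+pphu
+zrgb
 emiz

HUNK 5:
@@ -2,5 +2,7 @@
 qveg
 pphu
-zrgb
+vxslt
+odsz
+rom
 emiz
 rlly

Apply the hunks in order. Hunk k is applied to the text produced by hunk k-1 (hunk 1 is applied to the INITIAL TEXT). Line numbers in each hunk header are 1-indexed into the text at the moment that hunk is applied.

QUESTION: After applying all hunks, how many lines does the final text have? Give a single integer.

Hunk 1: at line 2 remove [jrrp] add [itvw,jcjf] -> 8 lines: ocyz qveg hpjbq itvw jcjf emiz rlly sbkvj
Hunk 2: at line 2 remove [itvw,jcjf] add [ejln,bykm,jac] -> 9 lines: ocyz qveg hpjbq ejln bykm jac emiz rlly sbkvj
Hunk 3: at line 2 remove [hpjbq,ejln,bykm] add [kgvqa,myqvy] -> 8 lines: ocyz qveg kgvqa myqvy jac emiz rlly sbkvj
Hunk 4: at line 2 remove [kgvqa,myqvy,jac] add [pphu,zrgb] -> 7 lines: ocyz qveg pphu zrgb emiz rlly sbkvj
Hunk 5: at line 2 remove [zrgb] add [vxslt,odsz,rom] -> 9 lines: ocyz qveg pphu vxslt odsz rom emiz rlly sbkvj
Final line count: 9

Answer: 9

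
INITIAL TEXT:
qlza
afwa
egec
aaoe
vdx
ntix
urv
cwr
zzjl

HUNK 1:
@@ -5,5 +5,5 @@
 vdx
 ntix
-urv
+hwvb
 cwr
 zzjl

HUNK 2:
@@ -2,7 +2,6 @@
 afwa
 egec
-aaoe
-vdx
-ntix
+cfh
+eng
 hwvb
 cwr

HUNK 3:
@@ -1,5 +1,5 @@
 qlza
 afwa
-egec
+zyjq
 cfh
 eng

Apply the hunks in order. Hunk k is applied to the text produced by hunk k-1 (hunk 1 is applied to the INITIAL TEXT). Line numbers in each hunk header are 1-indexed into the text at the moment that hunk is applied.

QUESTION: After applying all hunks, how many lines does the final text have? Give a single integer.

Hunk 1: at line 5 remove [urv] add [hwvb] -> 9 lines: qlza afwa egec aaoe vdx ntix hwvb cwr zzjl
Hunk 2: at line 2 remove [aaoe,vdx,ntix] add [cfh,eng] -> 8 lines: qlza afwa egec cfh eng hwvb cwr zzjl
Hunk 3: at line 1 remove [egec] add [zyjq] -> 8 lines: qlza afwa zyjq cfh eng hwvb cwr zzjl
Final line count: 8

Answer: 8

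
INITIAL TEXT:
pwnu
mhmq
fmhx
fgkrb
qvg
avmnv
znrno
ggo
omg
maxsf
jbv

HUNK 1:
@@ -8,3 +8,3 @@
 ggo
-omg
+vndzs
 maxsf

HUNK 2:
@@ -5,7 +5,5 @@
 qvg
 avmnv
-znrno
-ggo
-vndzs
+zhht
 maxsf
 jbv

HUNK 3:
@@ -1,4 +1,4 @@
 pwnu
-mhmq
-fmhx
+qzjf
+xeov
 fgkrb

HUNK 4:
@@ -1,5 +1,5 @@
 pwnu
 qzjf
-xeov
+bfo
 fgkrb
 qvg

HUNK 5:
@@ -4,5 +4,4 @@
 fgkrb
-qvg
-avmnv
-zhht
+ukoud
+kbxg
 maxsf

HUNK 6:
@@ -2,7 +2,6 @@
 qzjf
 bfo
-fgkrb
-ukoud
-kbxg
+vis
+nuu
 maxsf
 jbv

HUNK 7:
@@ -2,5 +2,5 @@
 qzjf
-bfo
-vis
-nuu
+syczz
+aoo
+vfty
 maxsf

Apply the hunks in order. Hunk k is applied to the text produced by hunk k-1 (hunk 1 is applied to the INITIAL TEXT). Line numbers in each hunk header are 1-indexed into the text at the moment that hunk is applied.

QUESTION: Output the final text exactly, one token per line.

Hunk 1: at line 8 remove [omg] add [vndzs] -> 11 lines: pwnu mhmq fmhx fgkrb qvg avmnv znrno ggo vndzs maxsf jbv
Hunk 2: at line 5 remove [znrno,ggo,vndzs] add [zhht] -> 9 lines: pwnu mhmq fmhx fgkrb qvg avmnv zhht maxsf jbv
Hunk 3: at line 1 remove [mhmq,fmhx] add [qzjf,xeov] -> 9 lines: pwnu qzjf xeov fgkrb qvg avmnv zhht maxsf jbv
Hunk 4: at line 1 remove [xeov] add [bfo] -> 9 lines: pwnu qzjf bfo fgkrb qvg avmnv zhht maxsf jbv
Hunk 5: at line 4 remove [qvg,avmnv,zhht] add [ukoud,kbxg] -> 8 lines: pwnu qzjf bfo fgkrb ukoud kbxg maxsf jbv
Hunk 6: at line 2 remove [fgkrb,ukoud,kbxg] add [vis,nuu] -> 7 lines: pwnu qzjf bfo vis nuu maxsf jbv
Hunk 7: at line 2 remove [bfo,vis,nuu] add [syczz,aoo,vfty] -> 7 lines: pwnu qzjf syczz aoo vfty maxsf jbv

Answer: pwnu
qzjf
syczz
aoo
vfty
maxsf
jbv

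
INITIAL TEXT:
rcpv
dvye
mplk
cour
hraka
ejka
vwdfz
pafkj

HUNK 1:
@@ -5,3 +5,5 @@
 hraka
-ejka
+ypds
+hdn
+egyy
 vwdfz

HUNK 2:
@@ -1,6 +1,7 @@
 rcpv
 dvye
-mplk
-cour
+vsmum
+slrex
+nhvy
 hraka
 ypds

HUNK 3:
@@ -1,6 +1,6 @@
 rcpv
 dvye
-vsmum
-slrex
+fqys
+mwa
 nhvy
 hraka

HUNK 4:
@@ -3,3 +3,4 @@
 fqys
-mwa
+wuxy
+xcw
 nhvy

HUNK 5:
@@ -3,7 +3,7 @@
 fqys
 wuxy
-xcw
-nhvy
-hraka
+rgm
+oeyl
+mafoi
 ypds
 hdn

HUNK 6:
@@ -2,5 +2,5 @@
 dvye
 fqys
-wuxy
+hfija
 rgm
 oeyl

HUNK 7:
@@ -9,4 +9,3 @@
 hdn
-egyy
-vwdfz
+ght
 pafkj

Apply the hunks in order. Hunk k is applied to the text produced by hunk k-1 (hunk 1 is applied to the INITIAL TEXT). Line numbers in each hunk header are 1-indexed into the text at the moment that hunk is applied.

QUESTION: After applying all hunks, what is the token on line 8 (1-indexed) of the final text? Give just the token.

Hunk 1: at line 5 remove [ejka] add [ypds,hdn,egyy] -> 10 lines: rcpv dvye mplk cour hraka ypds hdn egyy vwdfz pafkj
Hunk 2: at line 1 remove [mplk,cour] add [vsmum,slrex,nhvy] -> 11 lines: rcpv dvye vsmum slrex nhvy hraka ypds hdn egyy vwdfz pafkj
Hunk 3: at line 1 remove [vsmum,slrex] add [fqys,mwa] -> 11 lines: rcpv dvye fqys mwa nhvy hraka ypds hdn egyy vwdfz pafkj
Hunk 4: at line 3 remove [mwa] add [wuxy,xcw] -> 12 lines: rcpv dvye fqys wuxy xcw nhvy hraka ypds hdn egyy vwdfz pafkj
Hunk 5: at line 3 remove [xcw,nhvy,hraka] add [rgm,oeyl,mafoi] -> 12 lines: rcpv dvye fqys wuxy rgm oeyl mafoi ypds hdn egyy vwdfz pafkj
Hunk 6: at line 2 remove [wuxy] add [hfija] -> 12 lines: rcpv dvye fqys hfija rgm oeyl mafoi ypds hdn egyy vwdfz pafkj
Hunk 7: at line 9 remove [egyy,vwdfz] add [ght] -> 11 lines: rcpv dvye fqys hfija rgm oeyl mafoi ypds hdn ght pafkj
Final line 8: ypds

Answer: ypds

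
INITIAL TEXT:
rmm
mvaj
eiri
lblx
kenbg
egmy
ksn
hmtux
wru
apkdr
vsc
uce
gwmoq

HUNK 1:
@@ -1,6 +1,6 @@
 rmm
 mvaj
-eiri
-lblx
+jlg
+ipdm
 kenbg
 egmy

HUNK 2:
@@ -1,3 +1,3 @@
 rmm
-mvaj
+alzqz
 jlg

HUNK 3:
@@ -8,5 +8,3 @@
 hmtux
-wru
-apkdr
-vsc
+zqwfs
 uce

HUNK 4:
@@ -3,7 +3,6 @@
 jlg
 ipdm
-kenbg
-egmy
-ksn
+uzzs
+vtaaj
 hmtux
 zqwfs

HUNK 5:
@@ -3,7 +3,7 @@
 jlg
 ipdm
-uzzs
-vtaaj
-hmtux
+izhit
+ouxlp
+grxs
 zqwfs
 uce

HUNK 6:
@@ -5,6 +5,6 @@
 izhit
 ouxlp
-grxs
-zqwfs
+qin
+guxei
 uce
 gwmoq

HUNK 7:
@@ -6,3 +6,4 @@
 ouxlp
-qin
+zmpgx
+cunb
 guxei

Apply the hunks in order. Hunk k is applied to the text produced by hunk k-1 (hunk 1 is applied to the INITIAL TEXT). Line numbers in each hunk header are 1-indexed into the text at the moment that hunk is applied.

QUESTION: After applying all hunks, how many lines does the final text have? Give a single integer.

Hunk 1: at line 1 remove [eiri,lblx] add [jlg,ipdm] -> 13 lines: rmm mvaj jlg ipdm kenbg egmy ksn hmtux wru apkdr vsc uce gwmoq
Hunk 2: at line 1 remove [mvaj] add [alzqz] -> 13 lines: rmm alzqz jlg ipdm kenbg egmy ksn hmtux wru apkdr vsc uce gwmoq
Hunk 3: at line 8 remove [wru,apkdr,vsc] add [zqwfs] -> 11 lines: rmm alzqz jlg ipdm kenbg egmy ksn hmtux zqwfs uce gwmoq
Hunk 4: at line 3 remove [kenbg,egmy,ksn] add [uzzs,vtaaj] -> 10 lines: rmm alzqz jlg ipdm uzzs vtaaj hmtux zqwfs uce gwmoq
Hunk 5: at line 3 remove [uzzs,vtaaj,hmtux] add [izhit,ouxlp,grxs] -> 10 lines: rmm alzqz jlg ipdm izhit ouxlp grxs zqwfs uce gwmoq
Hunk 6: at line 5 remove [grxs,zqwfs] add [qin,guxei] -> 10 lines: rmm alzqz jlg ipdm izhit ouxlp qin guxei uce gwmoq
Hunk 7: at line 6 remove [qin] add [zmpgx,cunb] -> 11 lines: rmm alzqz jlg ipdm izhit ouxlp zmpgx cunb guxei uce gwmoq
Final line count: 11

Answer: 11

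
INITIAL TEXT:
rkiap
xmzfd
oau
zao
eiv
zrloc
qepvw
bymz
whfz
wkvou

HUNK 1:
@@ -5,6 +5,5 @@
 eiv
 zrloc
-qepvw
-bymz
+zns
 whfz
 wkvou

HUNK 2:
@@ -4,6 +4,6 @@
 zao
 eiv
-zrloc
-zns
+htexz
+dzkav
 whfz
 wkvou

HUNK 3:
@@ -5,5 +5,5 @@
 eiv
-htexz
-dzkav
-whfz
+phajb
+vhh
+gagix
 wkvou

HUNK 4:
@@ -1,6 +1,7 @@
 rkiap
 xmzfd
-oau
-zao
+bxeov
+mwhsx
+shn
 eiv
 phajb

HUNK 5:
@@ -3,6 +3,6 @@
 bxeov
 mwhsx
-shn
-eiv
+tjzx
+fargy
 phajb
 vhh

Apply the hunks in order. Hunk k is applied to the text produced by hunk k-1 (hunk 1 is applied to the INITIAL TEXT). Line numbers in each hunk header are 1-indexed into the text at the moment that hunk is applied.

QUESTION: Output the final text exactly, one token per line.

Answer: rkiap
xmzfd
bxeov
mwhsx
tjzx
fargy
phajb
vhh
gagix
wkvou

Derivation:
Hunk 1: at line 5 remove [qepvw,bymz] add [zns] -> 9 lines: rkiap xmzfd oau zao eiv zrloc zns whfz wkvou
Hunk 2: at line 4 remove [zrloc,zns] add [htexz,dzkav] -> 9 lines: rkiap xmzfd oau zao eiv htexz dzkav whfz wkvou
Hunk 3: at line 5 remove [htexz,dzkav,whfz] add [phajb,vhh,gagix] -> 9 lines: rkiap xmzfd oau zao eiv phajb vhh gagix wkvou
Hunk 4: at line 1 remove [oau,zao] add [bxeov,mwhsx,shn] -> 10 lines: rkiap xmzfd bxeov mwhsx shn eiv phajb vhh gagix wkvou
Hunk 5: at line 3 remove [shn,eiv] add [tjzx,fargy] -> 10 lines: rkiap xmzfd bxeov mwhsx tjzx fargy phajb vhh gagix wkvou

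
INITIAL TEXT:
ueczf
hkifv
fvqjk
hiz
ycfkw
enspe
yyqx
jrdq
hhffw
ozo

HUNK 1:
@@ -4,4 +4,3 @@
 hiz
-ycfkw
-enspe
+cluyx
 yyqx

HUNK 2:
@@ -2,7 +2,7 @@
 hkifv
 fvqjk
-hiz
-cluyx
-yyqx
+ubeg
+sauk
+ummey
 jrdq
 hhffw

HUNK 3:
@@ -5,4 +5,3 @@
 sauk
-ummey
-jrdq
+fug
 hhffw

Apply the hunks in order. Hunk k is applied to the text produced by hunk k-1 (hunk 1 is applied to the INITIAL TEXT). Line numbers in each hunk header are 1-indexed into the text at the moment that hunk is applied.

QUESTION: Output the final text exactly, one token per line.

Answer: ueczf
hkifv
fvqjk
ubeg
sauk
fug
hhffw
ozo

Derivation:
Hunk 1: at line 4 remove [ycfkw,enspe] add [cluyx] -> 9 lines: ueczf hkifv fvqjk hiz cluyx yyqx jrdq hhffw ozo
Hunk 2: at line 2 remove [hiz,cluyx,yyqx] add [ubeg,sauk,ummey] -> 9 lines: ueczf hkifv fvqjk ubeg sauk ummey jrdq hhffw ozo
Hunk 3: at line 5 remove [ummey,jrdq] add [fug] -> 8 lines: ueczf hkifv fvqjk ubeg sauk fug hhffw ozo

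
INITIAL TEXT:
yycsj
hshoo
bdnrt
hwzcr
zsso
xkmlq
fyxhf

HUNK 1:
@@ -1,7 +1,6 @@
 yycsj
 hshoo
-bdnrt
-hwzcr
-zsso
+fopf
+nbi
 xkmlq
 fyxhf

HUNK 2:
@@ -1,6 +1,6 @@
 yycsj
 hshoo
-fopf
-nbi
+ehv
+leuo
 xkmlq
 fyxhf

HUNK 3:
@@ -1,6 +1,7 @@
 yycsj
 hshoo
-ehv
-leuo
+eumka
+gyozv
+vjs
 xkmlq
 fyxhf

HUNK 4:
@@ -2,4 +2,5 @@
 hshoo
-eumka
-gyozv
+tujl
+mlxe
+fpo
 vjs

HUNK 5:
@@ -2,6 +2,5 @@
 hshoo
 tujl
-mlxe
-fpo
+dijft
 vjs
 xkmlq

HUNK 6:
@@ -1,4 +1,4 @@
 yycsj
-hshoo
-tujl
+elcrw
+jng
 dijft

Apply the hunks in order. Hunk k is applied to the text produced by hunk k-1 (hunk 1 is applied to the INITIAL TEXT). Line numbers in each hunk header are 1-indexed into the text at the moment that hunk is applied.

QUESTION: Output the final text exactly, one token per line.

Hunk 1: at line 1 remove [bdnrt,hwzcr,zsso] add [fopf,nbi] -> 6 lines: yycsj hshoo fopf nbi xkmlq fyxhf
Hunk 2: at line 1 remove [fopf,nbi] add [ehv,leuo] -> 6 lines: yycsj hshoo ehv leuo xkmlq fyxhf
Hunk 3: at line 1 remove [ehv,leuo] add [eumka,gyozv,vjs] -> 7 lines: yycsj hshoo eumka gyozv vjs xkmlq fyxhf
Hunk 4: at line 2 remove [eumka,gyozv] add [tujl,mlxe,fpo] -> 8 lines: yycsj hshoo tujl mlxe fpo vjs xkmlq fyxhf
Hunk 5: at line 2 remove [mlxe,fpo] add [dijft] -> 7 lines: yycsj hshoo tujl dijft vjs xkmlq fyxhf
Hunk 6: at line 1 remove [hshoo,tujl] add [elcrw,jng] -> 7 lines: yycsj elcrw jng dijft vjs xkmlq fyxhf

Answer: yycsj
elcrw
jng
dijft
vjs
xkmlq
fyxhf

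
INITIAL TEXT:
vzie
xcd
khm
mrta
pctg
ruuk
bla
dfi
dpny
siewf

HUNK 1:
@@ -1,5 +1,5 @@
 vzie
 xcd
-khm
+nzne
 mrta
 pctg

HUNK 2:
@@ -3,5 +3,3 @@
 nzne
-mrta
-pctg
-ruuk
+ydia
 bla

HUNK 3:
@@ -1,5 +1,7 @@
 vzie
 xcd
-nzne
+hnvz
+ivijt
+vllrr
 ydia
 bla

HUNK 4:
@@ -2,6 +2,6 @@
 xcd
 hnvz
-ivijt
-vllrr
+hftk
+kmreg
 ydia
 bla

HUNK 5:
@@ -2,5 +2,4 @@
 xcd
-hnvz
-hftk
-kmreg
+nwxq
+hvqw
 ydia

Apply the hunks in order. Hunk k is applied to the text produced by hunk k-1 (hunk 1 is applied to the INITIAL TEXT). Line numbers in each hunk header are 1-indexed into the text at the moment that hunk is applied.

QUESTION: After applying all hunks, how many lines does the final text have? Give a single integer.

Hunk 1: at line 1 remove [khm] add [nzne] -> 10 lines: vzie xcd nzne mrta pctg ruuk bla dfi dpny siewf
Hunk 2: at line 3 remove [mrta,pctg,ruuk] add [ydia] -> 8 lines: vzie xcd nzne ydia bla dfi dpny siewf
Hunk 3: at line 1 remove [nzne] add [hnvz,ivijt,vllrr] -> 10 lines: vzie xcd hnvz ivijt vllrr ydia bla dfi dpny siewf
Hunk 4: at line 2 remove [ivijt,vllrr] add [hftk,kmreg] -> 10 lines: vzie xcd hnvz hftk kmreg ydia bla dfi dpny siewf
Hunk 5: at line 2 remove [hnvz,hftk,kmreg] add [nwxq,hvqw] -> 9 lines: vzie xcd nwxq hvqw ydia bla dfi dpny siewf
Final line count: 9

Answer: 9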